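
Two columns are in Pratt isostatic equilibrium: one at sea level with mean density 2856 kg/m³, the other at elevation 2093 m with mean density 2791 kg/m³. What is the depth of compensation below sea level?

ρ_ref D = ρ (D + h) → D (ρ_ref − ρ) = ρ h.
D = ρ h/(ρ_ref − ρ) = 2791 × 2093 m/(2856 − 2791) = 89900 m.

89900 m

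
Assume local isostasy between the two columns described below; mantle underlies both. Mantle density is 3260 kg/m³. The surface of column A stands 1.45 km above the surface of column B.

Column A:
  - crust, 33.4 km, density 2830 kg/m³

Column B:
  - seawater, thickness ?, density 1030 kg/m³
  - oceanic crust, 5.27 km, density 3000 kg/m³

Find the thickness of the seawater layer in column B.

3.71 km

Take the compensation level at the base of the deeper column (depth z_c below the surface of column A) and equate Σ ρ_i t_i down to z_c; mantle fills any gap and the z_c terms cancel.
Column A: 33.4×2830 + (z_c − 33.4)×3260
Column B: 1.45×0 + x×1030 + 5.27×3000 + (z_c − 1.45 − 5.27 − x)×3260
The z_c×3260 term appears on both sides and cancels. Collect the known terms of each column as K = Σ(ρt)_known − 3260 × (depth of known layers): K_A = 94522 − 3260×33.4 = −14362; K_B = 15810 − 3260×(1.45 + 5.27) = −6097.2.
Balance: K_A = K_B − x×(3260 − 1030), so x = (K_B − K_A)/(3260 − 1030) = 8264.8/2230 = 3.71 km.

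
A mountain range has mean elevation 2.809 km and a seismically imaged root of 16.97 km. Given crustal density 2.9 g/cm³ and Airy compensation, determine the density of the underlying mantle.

Airy balance: ρ_c h = (ρ_m − ρ_c) r → ρ_m = ρ_c (1 + h/r).
ρ_m = 2.9 × (1 + 2.809 km/16.97 km) = 3.38 g/cm³.

3.38 g/cm³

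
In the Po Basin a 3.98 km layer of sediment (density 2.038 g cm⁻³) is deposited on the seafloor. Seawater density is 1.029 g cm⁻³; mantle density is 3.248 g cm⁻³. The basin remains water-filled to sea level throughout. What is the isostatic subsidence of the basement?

1.81 km

Submarine loading: the sediment displaces seawater, and the subsidence is in turn flooded, so s (ρ_m − ρ_w) = t (ρ_sed − ρ_w).
s = 3.98 km × (2.038 − 1.029) / (3.248 − 1.029) = 1.81 km.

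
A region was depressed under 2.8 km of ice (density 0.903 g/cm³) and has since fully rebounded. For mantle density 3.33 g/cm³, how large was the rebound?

Removing the load lets mantle flow back in; uplift u satisfies ρ_ice t = ρ_m u.
u = t ρ_ice/ρ_m = 2.8 km × 0.903/3.33 = 0.759 km.

0.759 km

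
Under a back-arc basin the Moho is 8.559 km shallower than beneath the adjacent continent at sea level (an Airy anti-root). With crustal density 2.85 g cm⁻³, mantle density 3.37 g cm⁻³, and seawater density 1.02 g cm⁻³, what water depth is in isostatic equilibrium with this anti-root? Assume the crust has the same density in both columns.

Replacing a thickness d of crust by seawater at the top must be balanced by replacing crust with mantle at the base: d (ρ_c − ρ_w) = a (ρ_m − ρ_c).
d = a (ρ_m − ρ_c)/(ρ_c − ρ_w) = 8.559 km × 0.52/1.83 = 2.43 km.

2.43 km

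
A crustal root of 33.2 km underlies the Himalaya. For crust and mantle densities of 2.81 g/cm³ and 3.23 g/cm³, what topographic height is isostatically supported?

Isostatic balance requires: ρ_c h = (ρ_m − ρ_c) r.
h = r (ρ_m − ρ_c) / ρ_c = 33.2 km × (3.23 − 2.81) / 2.81 = 4.96 km.

4.96 km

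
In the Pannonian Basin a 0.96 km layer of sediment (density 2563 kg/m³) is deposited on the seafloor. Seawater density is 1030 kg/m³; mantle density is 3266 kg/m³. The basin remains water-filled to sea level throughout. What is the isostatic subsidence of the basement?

Submarine loading: the sediment displaces seawater, and the subsidence is in turn flooded, so s (ρ_m − ρ_w) = t (ρ_sed − ρ_w).
s = 0.96 km × (2563 − 1030) / (3266 − 1030) = 0.658 km.

0.658 km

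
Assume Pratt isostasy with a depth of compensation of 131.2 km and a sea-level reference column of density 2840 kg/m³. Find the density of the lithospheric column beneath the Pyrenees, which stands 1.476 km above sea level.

2810 kg/m³

Pratt balance: ρ_ref D = ρ (D + h).
ρ = ρ_ref D/(D + h) = 2840 × 131.2 km/(131.2 km + 1.476 km) = 2810 kg/m³.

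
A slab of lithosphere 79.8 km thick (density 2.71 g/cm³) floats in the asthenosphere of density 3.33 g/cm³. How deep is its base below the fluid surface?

64.9 km

Draft d = t ρ_obj/ρ_fluid = 79.8 km × 2.71/3.33 = 64.9 km.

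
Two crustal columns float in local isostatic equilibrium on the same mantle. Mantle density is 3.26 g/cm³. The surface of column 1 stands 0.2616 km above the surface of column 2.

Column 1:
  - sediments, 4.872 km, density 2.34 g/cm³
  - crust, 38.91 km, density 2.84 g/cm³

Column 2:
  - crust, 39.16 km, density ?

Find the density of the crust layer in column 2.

Take the compensation level at the base of the deeper column (depth z_c below the surface of column 1) and equate Σ ρ_i t_i down to z_c; mantle fills any gap and the z_c terms cancel.
Column 1: 4.872×2.34 + 38.91×2.84 + (z_c − 43.782)×3.26
Column 2: 0.2616×0 + 39.16×ρ + (z_c − 0.2616 − 39.16)×3.26
The z_c×3.26 term appears on both sides and cancels. Collect the known terms of each column as K = Σ(ρt)_known − 3.26 × (depth of known layers): K_1 = 121.90488 − 3.26×43.782 = −20.82444; K_2 = 0 − 3.26×(0.2616 + 39.16) = −128.514416.
Balance: K_1 = K_2 + 39.16×ρ, so ρ = (K_1 − K_2)/39.16 = 107.69/39.16 = 2.75 g/cm³.

2.75 g/cm³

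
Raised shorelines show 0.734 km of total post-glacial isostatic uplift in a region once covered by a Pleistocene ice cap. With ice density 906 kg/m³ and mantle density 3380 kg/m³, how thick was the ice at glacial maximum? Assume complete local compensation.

2.74 km

u = t ρ_ice/ρ_m → t = u ρ_m/ρ_ice = 0.734 km × 3380/906 = 2.74 km.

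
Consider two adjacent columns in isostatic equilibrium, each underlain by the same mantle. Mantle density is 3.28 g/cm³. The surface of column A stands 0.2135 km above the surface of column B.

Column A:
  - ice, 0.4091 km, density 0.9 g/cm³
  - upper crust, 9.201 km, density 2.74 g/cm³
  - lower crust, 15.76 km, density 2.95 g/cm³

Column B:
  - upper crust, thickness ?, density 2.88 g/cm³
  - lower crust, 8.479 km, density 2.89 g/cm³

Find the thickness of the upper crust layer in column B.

Take the compensation level at the base of the deeper column (depth z_c below the surface of column A) and equate Σ ρ_i t_i down to z_c; mantle fills any gap and the z_c terms cancel.
Column A: 0.4091×0.9 + 9.201×2.74 + 15.76×2.95 + (z_c − 25.3701)×3.28
Column B: 0.2135×0 + x×2.88 + 8.479×2.89 + (z_c − 0.2135 − 8.479 − x)×3.28
The z_c×3.28 term appears on both sides and cancels. Collect the known terms of each column as K = Σ(ρt)_known − 3.28 × (depth of known layers): K_A = 72.07093 − 3.28×25.3701 = −11.142998; K_B = 24.50431 − 3.28×(0.2135 + 8.479) = −4.00709.
Balance: K_A = K_B − x×(3.28 − 2.88), so x = (K_B − K_A)/(3.28 − 2.88) = 7.13591/0.4 = 17.8 km.

17.8 km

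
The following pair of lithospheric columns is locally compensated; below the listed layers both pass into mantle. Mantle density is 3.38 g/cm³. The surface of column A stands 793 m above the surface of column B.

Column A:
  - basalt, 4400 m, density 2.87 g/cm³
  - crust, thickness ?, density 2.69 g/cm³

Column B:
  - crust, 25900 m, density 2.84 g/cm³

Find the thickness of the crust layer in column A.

Take the compensation level at the base of the deeper column (depth z_c below the surface of column A) and equate Σ ρ_i t_i down to z_c; mantle fills any gap and the z_c terms cancel.
Column A: 4400×2.87 + x×2.69 + (z_c − 4400 − x)×3.38
Column B: 793×0 + 25900×2.84 + (z_c − 793 − 25900)×3.38
The z_c×3.38 term appears on both sides and cancels. Collect the known terms of each column as K = Σ(ρt)_known − 3.38 × (depth of known layers): K_A = 12628 − 3.38×4400 = −2244; K_B = 73556 − 3.38×(793 + 25900) = −16666.34.
Balance: K_A − x×(3.38 − 2.69) = K_B, so x = (K_A − K_B)/(3.38 − 2.69) = 14422.3/0.69 = 20900 m.

20900 m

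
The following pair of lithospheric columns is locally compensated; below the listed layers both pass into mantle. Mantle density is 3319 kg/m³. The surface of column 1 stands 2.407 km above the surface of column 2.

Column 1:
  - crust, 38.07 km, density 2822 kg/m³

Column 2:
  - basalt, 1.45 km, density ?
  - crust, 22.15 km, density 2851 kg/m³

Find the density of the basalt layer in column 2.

Take the compensation level at the base of the deeper column (depth z_c below the surface of column 1) and equate Σ ρ_i t_i down to z_c; mantle fills any gap and the z_c terms cancel.
Column 1: 38.07×2822 + (z_c − 38.07)×3319
Column 2: 2.407×0 + 1.45×ρ + 22.15×2851 + (z_c − 2.407 − 23.6)×3319
The z_c×3319 term appears on both sides and cancels. Collect the known terms of each column as K = Σ(ρt)_known − 3319 × (depth of known layers): K_1 = 107433.54 − 3319×38.07 = −18920.79; K_2 = 63149.65 − 3319×(2.407 + 23.6) = −23167.583.
Balance: K_1 = K_2 + 1.45×ρ, so ρ = (K_1 − K_2)/1.45 = 4246.79/1.45 = 2930 kg/m³.

2930 kg/m³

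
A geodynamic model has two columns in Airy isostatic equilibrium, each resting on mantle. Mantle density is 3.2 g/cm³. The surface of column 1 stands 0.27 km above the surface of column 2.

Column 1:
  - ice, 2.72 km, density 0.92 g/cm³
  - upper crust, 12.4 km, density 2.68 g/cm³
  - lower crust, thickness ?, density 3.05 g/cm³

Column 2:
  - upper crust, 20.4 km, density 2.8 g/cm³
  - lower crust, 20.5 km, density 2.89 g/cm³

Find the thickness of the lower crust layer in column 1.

18.2 km

Take the compensation level at the base of the deeper column (depth z_c below the surface of column 1) and equate Σ ρ_i t_i down to z_c; mantle fills any gap and the z_c terms cancel.
Column 1: 2.72×0.92 + 12.4×2.68 + x×3.05 + (z_c − 15.12 − x)×3.2
Column 2: 0.27×0 + 20.4×2.8 + 20.5×2.89 + (z_c − 0.27 − 40.9)×3.2
The z_c×3.2 term appears on both sides and cancels. Collect the known terms of each column as K = Σ(ρt)_known − 3.2 × (depth of known layers): K_1 = 35.7344 − 3.2×15.12 = −12.6496; K_2 = 116.365 − 3.2×(0.27 + 40.9) = −15.379.
Balance: K_1 − x×(3.2 − 3.05) = K_2, so x = (K_1 − K_2)/(3.2 − 3.05) = 2.7294/0.15 = 18.2 km.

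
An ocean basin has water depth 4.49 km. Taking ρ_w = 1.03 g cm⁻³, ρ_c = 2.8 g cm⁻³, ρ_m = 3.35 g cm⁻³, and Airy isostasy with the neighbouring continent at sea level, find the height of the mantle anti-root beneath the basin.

14.4 km

In Airy isostatic equilibrium: replacing crust with seawater at the top is compensated by replacing crust with mantle at the base: d (ρ_c − ρ_w) = a (ρ_m − ρ_c).
a = d (ρ_c − ρ_w)/(ρ_m − ρ_c) = 4.49 km × 1.77/0.55 = 14.4 km.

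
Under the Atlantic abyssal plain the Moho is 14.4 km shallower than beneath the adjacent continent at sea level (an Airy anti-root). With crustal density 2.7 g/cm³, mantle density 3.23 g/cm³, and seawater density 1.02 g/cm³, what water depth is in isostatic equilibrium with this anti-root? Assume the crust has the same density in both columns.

Replacing a thickness d of crust by seawater at the top must be balanced by replacing crust with mantle at the base: d (ρ_c − ρ_w) = a (ρ_m − ρ_c).
d = a (ρ_m − ρ_c)/(ρ_c − ρ_w) = 14.4 km × 0.53/1.68 = 4.54 km.

4.54 km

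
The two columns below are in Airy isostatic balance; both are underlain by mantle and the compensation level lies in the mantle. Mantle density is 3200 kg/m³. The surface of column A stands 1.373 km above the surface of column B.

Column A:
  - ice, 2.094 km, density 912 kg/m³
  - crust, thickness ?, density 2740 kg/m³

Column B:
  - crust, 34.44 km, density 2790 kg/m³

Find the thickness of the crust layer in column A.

29.8 km

Take the compensation level at the base of the deeper column (depth z_c below the surface of column A) and equate Σ ρ_i t_i down to z_c; mantle fills any gap and the z_c terms cancel.
Column A: 2.094×912 + x×2740 + (z_c − 2.094 − x)×3200
Column B: 1.373×0 + 34.44×2790 + (z_c − 1.373 − 34.44)×3200
The z_c×3200 term appears on both sides and cancels. Collect the known terms of each column as K = Σ(ρt)_known − 3200 × (depth of known layers): K_A = 1909.728 − 3200×2.094 = −4791.072; K_B = 96087.6 − 3200×(1.373 + 34.44) = −18514.
Balance: K_A − x×(3200 − 2740) = K_B, so x = (K_A − K_B)/(3200 − 2740) = 13722.9/460 = 29.8 km.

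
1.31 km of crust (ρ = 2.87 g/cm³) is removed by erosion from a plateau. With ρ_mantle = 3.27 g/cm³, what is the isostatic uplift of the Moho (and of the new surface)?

1.15 km

Unloading: uplift u = e ρ_c/ρ_m = 1.31 km × 2.87/3.27 = 1.15 km.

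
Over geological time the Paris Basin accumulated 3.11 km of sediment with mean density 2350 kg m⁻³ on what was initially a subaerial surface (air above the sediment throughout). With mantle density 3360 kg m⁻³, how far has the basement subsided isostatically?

Subaerial load: s = t ρ_sed / ρ_m = 3.11 km × 2350/3360 = 2.18 km.

2.18 km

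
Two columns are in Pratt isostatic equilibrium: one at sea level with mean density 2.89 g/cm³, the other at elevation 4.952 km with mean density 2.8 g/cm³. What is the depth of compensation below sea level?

154 km

ρ_ref D = ρ (D + h) → D (ρ_ref − ρ) = ρ h.
D = ρ h/(ρ_ref − ρ) = 2.8 × 4.952 km/(2.89 − 2.8) = 154 km.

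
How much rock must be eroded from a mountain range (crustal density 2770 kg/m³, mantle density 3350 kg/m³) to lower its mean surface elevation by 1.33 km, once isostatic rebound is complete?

7.68 km

Net drop Δ = e − u = e − e ρ_c/ρ_m = e (ρ_m − ρ_c)/ρ_m.
e = Δ ρ_m/(ρ_m − ρ_c) = 1.33 km × 3350/580 = 7.68 km.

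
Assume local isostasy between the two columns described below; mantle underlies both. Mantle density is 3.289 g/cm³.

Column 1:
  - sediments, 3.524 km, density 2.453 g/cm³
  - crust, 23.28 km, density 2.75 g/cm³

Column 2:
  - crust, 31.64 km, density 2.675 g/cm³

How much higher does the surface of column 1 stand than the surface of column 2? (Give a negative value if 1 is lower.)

−1.2 km

For any compensation level in the mantle, the mantle terms cancel and isostasy reduces to e = (Σt_1 − Σt_2) − (Σ(ρt)_1 − Σ(ρt)_2) / ρ_m.
Σt_1 = 26.804 km; Σt_2 = 31.64 km; Σ(ρt)_1 = 72.664372; Σ(ρt)_2 = 84.637 (in km·g/cm³).
e = (26.804 − 31.64) − (72.664372 − 84.637) / 3.289 = −1.2 km.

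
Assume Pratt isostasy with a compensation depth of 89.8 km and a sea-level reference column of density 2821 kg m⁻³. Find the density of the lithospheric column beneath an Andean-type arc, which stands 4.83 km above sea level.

2680 kg m⁻³

Pratt balance: ρ_ref D = ρ (D + h).
ρ = ρ_ref D/(D + h) = 2821 × 89.8 km/(89.8 km + 4.83 km) = 2680 kg m⁻³.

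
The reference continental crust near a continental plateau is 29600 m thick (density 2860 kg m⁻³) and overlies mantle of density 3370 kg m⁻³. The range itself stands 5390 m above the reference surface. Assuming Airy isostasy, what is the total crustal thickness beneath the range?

Root depth r = h ρ_c / (ρ_m − ρ_c) = 5390 m × 2860 / 510 = 30230 m.
Total thickness = T + h + r = 29600 m + 5390 m + 30230 m = 65200 m.

65200 m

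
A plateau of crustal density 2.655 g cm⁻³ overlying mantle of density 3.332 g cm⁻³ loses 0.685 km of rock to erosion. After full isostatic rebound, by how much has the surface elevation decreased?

Rebound u = e ρ_c/ρ_m = 0.685 km × 2.655/3.332 = 0.5458 km.
Net surface drop = e − u = 0.685 km − 0.5458 km = e (ρ_m − ρ_c)/ρ_m = 0.139 km.

0.139 km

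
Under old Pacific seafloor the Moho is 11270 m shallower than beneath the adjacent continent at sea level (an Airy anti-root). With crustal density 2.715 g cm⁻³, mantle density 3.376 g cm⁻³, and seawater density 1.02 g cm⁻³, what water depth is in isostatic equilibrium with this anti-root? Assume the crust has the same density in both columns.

4390 m

Replacing a thickness d of crust by seawater at the top must be balanced by replacing crust with mantle at the base: d (ρ_c − ρ_w) = a (ρ_m − ρ_c).
d = a (ρ_m − ρ_c)/(ρ_c − ρ_w) = 11270 m × 0.661/1.695 = 4390 m.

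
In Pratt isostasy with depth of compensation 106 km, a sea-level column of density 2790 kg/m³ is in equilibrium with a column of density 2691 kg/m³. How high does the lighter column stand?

ρ_ref D = ρ (D + h) → h = D (ρ_ref − ρ)/ρ.
h = 106 km × (2790 − 2691)/2691 = 3.9 km.

3.9 km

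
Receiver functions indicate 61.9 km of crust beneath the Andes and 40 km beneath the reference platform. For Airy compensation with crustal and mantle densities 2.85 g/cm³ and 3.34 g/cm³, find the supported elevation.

3.21 km

Excess crust Δ = 61.9 km − 40 km = 21.9 km, split between elevation h and root r with h + r = Δ.
Airy balance ρ_c h = (ρ_m − ρ_c) r gives r = h ρ_c/(ρ_m − ρ_c), so h (1 + ρ_c/(ρ_m − ρ_c)) = Δ, i.e. h = Δ (ρ_m − ρ_c)/ρ_m.
h = 21.9 km × 0.49/3.34 = 3.21 km.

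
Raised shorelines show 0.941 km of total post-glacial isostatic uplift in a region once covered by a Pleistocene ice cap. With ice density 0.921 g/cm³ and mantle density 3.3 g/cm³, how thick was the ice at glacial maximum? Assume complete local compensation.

u = t ρ_ice/ρ_m → t = u ρ_m/ρ_ice = 0.941 km × 3.3/0.921 = 3.37 km.

3.37 km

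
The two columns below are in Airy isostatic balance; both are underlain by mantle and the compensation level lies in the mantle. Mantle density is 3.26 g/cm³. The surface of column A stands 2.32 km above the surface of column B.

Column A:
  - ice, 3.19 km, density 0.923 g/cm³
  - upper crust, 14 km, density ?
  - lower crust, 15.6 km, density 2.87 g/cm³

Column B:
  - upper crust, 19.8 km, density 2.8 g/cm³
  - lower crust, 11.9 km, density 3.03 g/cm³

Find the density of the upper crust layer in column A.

Take the compensation level at the base of the deeper column (depth z_c below the surface of column A) and equate Σ ρ_i t_i down to z_c; mantle fills any gap and the z_c terms cancel.
Column A: 3.19×0.923 + 14×ρ + 15.6×2.87 + (z_c − 32.79)×3.26
Column B: 2.32×0 + 19.8×2.8 + 11.9×3.03 + (z_c − 2.32 − 31.7)×3.26
The z_c×3.26 term appears on both sides and cancels. Collect the known terms of each column as K = Σ(ρt)_known − 3.26 × (depth of known layers): K_A = 47.71637 − 3.26×32.79 = −59.17903; K_B = 91.497 − 3.26×(2.32 + 31.7) = −19.4082.
Balance: K_A + 14×ρ = K_B, so ρ = (K_B − K_A)/14 = 39.7708/14 = 2.84 g/cm³.

2.84 g/cm³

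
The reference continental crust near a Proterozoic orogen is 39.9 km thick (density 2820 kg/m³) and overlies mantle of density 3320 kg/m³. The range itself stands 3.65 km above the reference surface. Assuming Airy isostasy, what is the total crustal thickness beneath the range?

64.1 km

Root depth r = h ρ_c / (ρ_m − ρ_c) = 3.65 km × 2820 / 500 = 20.59 km.
Total thickness = T + h + r = 39.9 km + 3.65 km + 20.59 km = 64.1 km.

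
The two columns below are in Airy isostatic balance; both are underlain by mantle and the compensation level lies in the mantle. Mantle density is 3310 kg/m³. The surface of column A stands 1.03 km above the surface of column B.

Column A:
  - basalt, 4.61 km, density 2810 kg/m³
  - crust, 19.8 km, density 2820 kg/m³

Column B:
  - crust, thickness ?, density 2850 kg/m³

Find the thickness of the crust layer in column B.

Take the compensation level at the base of the deeper column (depth z_c below the surface of column A) and equate Σ ρ_i t_i down to z_c; mantle fills any gap and the z_c terms cancel.
Column A: 4.61×2810 + 19.8×2820 + (z_c − 24.41)×3310
Column B: 1.03×0 + x×2850 + (z_c − 1.03 − 0 − x)×3310
The z_c×3310 term appears on both sides and cancels. Collect the known terms of each column as K = Σ(ρt)_known − 3310 × (depth of known layers): K_A = 68790.1 − 3310×24.41 = −12007; K_B = 0 − 3310×(1.03 + 0) = −3409.3.
Balance: K_A = K_B − x×(3310 − 2850), so x = (K_B − K_A)/(3310 − 2850) = 8597.7/460 = 18.7 km.

18.7 km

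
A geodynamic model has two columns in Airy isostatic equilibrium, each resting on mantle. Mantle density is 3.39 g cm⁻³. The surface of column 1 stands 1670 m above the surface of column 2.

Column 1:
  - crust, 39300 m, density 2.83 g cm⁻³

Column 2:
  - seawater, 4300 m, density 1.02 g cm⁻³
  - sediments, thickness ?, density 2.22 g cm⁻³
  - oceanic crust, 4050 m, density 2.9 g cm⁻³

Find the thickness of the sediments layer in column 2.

Take the compensation level at the base of the deeper column (depth z_c below the surface of column 1) and equate Σ ρ_i t_i down to z_c; mantle fills any gap and the z_c terms cancel.
Column 1: 39300×2.83 + (z_c − 39300)×3.39
Column 2: 1670×0 + 4300×1.02 + x×2.22 + 4050×2.9 + (z_c − 1670 − 8350 − x)×3.39
The z_c×3.39 term appears on both sides and cancels. Collect the known terms of each column as K = Σ(ρt)_known − 3.39 × (depth of known layers): K_1 = 111219 − 3.39×39300 = −22008; K_2 = 16131 − 3.39×(1670 + 8350) = −17836.8.
Balance: K_1 = K_2 − x×(3.39 − 2.22), so x = (K_2 − K_1)/(3.39 − 2.22) = 4171.2/1.17 = 3570 m.

3570 m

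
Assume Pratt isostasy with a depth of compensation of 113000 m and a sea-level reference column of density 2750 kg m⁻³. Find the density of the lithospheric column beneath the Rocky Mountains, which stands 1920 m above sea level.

Pratt balance: ρ_ref D = ρ (D + h).
ρ = ρ_ref D/(D + h) = 2750 × 113000 m/(113000 m + 1920 m) = 2700 kg m⁻³.

2700 kg m⁻³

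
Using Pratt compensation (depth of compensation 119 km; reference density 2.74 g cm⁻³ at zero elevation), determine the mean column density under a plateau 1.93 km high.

Pratt balance: ρ_ref D = ρ (D + h).
ρ = ρ_ref D/(D + h) = 2.74 × 119 km/(119 km + 1.93 km) = 2.7 g cm⁻³.

2.7 g cm⁻³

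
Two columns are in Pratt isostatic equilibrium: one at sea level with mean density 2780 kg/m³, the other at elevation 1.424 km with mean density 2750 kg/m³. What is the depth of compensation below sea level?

ρ_ref D = ρ (D + h) → D (ρ_ref − ρ) = ρ h.
D = ρ h/(ρ_ref − ρ) = 2750 × 1.424 km/(2780 − 2750) = 131 km.

131 km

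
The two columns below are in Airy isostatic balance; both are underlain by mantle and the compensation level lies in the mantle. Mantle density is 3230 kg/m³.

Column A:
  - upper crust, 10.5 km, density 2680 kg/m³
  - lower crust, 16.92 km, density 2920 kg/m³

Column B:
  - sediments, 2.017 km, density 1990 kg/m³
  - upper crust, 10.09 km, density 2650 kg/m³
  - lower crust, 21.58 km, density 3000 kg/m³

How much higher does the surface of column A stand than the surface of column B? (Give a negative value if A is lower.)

−0.711 km

For any compensation level in the mantle, the mantle terms cancel and isostasy reduces to e = (Σt_A − Σt_B) − (Σ(ρt)_A − Σ(ρt)_B) / ρ_m.
Σt_A = 27.42 km; Σt_B = 33.687 km; Σ(ρt)_A = 77546.4; Σ(ρt)_B = 95492.33 (in km·kg/m³).
e = (27.42 − 33.687) − (77546.4 − 95492.33) / 3230 = −0.711 km.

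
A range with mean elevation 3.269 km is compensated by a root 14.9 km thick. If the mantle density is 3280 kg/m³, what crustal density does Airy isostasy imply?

2690 kg/m³

ρ_c h = (ρ_m − ρ_c) r → ρ_c (h + r) = ρ_m r → ρ_c = ρ_m r / (h + r).
ρ_c = 3280 × 14.9 km / (3.269 km + 14.9 km) = 2690 kg/m³.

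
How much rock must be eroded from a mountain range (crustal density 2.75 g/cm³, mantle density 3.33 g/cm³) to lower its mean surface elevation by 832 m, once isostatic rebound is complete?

Net drop Δ = e − u = e − e ρ_c/ρ_m = e (ρ_m − ρ_c)/ρ_m.
e = Δ ρ_m/(ρ_m − ρ_c) = 832 m × 3.33/0.58 = 4780 m.

4780 m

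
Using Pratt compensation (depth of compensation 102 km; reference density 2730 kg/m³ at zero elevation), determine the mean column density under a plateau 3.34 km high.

2640 kg/m³

Pratt balance: ρ_ref D = ρ (D + h).
ρ = ρ_ref D/(D + h) = 2730 × 102 km/(102 km + 3.34 km) = 2640 kg/m³.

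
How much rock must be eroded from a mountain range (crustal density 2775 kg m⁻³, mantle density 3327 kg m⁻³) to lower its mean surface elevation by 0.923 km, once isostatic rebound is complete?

5.56 km

Net drop Δ = e − u = e − e ρ_c/ρ_m = e (ρ_m − ρ_c)/ρ_m.
e = Δ ρ_m/(ρ_m − ρ_c) = 0.923 km × 3327/552 = 5.56 km.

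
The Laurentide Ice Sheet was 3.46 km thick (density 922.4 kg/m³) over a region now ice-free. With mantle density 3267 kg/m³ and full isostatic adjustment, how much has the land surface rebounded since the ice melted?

0.977 km

Removing the load lets mantle flow back in; uplift u satisfies ρ_ice t = ρ_m u.
u = t ρ_ice/ρ_m = 3.46 km × 922.4/3267 = 0.977 km.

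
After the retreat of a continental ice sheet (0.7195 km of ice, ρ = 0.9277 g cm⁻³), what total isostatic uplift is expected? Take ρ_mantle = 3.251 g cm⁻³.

Removing the load lets mantle flow back in; uplift u satisfies ρ_ice t = ρ_m u.
u = t ρ_ice/ρ_m = 0.7195 km × 0.9277/3.251 = 0.205 km.

0.205 km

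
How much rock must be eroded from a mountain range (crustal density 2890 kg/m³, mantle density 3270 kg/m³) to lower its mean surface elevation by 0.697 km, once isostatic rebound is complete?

6 km

Net drop Δ = e − u = e − e ρ_c/ρ_m = e (ρ_m − ρ_c)/ρ_m.
e = Δ ρ_m/(ρ_m − ρ_c) = 0.697 km × 3270/380 = 6 km.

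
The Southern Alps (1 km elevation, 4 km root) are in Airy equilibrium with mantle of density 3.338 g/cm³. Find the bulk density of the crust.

2.67 g/cm³

ρ_c h = (ρ_m − ρ_c) r → ρ_c (h + r) = ρ_m r → ρ_c = ρ_m r / (h + r).
ρ_c = 3.338 × 4 km / (1 km + 4 km) = 2.67 g/cm³.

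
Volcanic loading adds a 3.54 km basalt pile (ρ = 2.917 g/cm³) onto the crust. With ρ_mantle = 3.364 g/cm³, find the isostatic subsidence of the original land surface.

Subaerial loading: s = t ρ_load / ρ_m.
s = 3.54 km × 2.917/3.364 = 3.07 km.

3.07 km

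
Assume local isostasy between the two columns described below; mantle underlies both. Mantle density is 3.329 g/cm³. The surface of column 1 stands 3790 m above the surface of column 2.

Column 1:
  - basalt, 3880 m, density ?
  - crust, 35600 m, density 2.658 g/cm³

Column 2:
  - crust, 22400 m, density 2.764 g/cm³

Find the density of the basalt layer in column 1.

Take the compensation level at the base of the deeper column (depth z_c below the surface of column 1) and equate Σ ρ_i t_i down to z_c; mantle fills any gap and the z_c terms cancel.
Column 1: 3880×ρ + 35600×2.658 + (z_c − 39480)×3.329
Column 2: 3790×0 + 22400×2.764 + (z_c − 3790 − 22400)×3.329
The z_c×3.329 term appears on both sides and cancels. Collect the known terms of each column as K = Σ(ρt)_known − 3.329 × (depth of known layers): K_1 = 94624.8 − 3.329×39480 = −36804.12; K_2 = 61913.6 − 3.329×(3790 + 22400) = −25272.91.
Balance: K_1 + 3880×ρ = K_2, so ρ = (K_2 − K_1)/3880 = 11531.2/3880 = 2.97 g/cm³.

2.97 g/cm³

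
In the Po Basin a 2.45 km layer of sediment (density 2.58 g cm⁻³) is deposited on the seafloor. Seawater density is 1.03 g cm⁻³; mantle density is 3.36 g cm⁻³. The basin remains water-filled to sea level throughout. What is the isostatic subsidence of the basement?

1.63 km

Submarine loading: the sediment displaces seawater, and the subsidence is in turn flooded, so s (ρ_m − ρ_w) = t (ρ_sed − ρ_w).
s = 2.45 km × (2.58 − 1.03) / (3.36 − 1.03) = 1.63 km.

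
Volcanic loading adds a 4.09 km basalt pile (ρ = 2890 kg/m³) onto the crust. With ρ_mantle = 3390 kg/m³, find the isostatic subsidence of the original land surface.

3.49 km

Subaerial loading: s = t ρ_load / ρ_m.
s = 4.09 km × 2890/3390 = 3.49 km.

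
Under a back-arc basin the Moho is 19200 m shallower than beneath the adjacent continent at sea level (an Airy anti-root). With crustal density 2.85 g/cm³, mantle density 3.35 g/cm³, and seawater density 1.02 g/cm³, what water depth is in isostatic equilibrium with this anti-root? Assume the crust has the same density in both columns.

5250 m

Replacing a thickness d of crust by seawater at the top must be balanced by replacing crust with mantle at the base: d (ρ_c − ρ_w) = a (ρ_m − ρ_c).
d = a (ρ_m − ρ_c)/(ρ_c − ρ_w) = 19200 m × 0.5/1.83 = 5250 m.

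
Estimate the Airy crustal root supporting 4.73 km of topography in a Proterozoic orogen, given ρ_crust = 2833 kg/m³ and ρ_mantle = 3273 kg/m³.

30.5 km

Isostatic balance requires: the weight of the topography is balanced by the buoyancy of the root, ρ_c h = (ρ_m − ρ_c) r.
r = h · ρ_c / (ρ_m − ρ_c) = 4.73 km × 2833 / (3273 − 2833) = 30.5 km.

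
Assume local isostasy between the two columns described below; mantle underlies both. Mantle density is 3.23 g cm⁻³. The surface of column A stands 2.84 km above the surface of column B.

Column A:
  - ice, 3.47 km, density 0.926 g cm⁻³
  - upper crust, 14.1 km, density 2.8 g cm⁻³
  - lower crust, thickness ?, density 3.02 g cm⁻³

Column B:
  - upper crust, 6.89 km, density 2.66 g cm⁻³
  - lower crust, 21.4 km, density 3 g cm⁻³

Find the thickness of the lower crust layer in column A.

18.9 km

Take the compensation level at the base of the deeper column (depth z_c below the surface of column A) and equate Σ ρ_i t_i down to z_c; mantle fills any gap and the z_c terms cancel.
Column A: 3.47×0.926 + 14.1×2.8 + x×3.02 + (z_c − 17.57 − x)×3.23
Column B: 2.84×0 + 6.89×2.66 + 21.4×3 + (z_c − 2.84 − 28.29)×3.23
The z_c×3.23 term appears on both sides and cancels. Collect the known terms of each column as K = Σ(ρt)_known − 3.23 × (depth of known layers): K_A = 42.69322 − 3.23×17.57 = −14.05788; K_B = 82.5274 − 3.23×(2.84 + 28.29) = −18.0225.
Balance: K_A − x×(3.23 − 3.02) = K_B, so x = (K_A − K_B)/(3.23 − 3.02) = 3.96462/0.21 = 18.9 km.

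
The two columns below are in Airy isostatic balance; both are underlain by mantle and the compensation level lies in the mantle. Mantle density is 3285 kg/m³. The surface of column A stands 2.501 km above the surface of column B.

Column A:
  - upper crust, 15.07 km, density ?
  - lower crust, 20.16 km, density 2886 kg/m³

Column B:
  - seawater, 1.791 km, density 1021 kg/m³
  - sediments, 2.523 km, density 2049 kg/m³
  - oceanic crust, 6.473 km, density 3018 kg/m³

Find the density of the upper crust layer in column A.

2680 kg/m³

Take the compensation level at the base of the deeper column (depth z_c below the surface of column A) and equate Σ ρ_i t_i down to z_c; mantle fills any gap and the z_c terms cancel.
Column A: 15.07×ρ + 20.16×2886 + (z_c − 35.23)×3285
Column B: 2.501×0 + 1.791×1021 + 2.523×2049 + 6.473×3018 + (z_c − 2.501 − 10.787)×3285
The z_c×3285 term appears on both sides and cancels. Collect the known terms of each column as K = Σ(ρt)_known − 3285 × (depth of known layers): K_A = 58181.76 − 3285×35.23 = −57548.79; K_B = 26533.752 − 3285×(2.501 + 10.787) = −17117.328.
Balance: K_A + 15.07×ρ = K_B, so ρ = (K_B − K_A)/15.07 = 40431.5/15.07 = 2680 kg/m³.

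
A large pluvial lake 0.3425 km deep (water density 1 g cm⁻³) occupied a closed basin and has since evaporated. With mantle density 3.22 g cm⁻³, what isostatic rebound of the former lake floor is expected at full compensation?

u = d ρ_w/ρ_m = 0.3425 km × 1/3.22 = 0.106 km.

0.106 km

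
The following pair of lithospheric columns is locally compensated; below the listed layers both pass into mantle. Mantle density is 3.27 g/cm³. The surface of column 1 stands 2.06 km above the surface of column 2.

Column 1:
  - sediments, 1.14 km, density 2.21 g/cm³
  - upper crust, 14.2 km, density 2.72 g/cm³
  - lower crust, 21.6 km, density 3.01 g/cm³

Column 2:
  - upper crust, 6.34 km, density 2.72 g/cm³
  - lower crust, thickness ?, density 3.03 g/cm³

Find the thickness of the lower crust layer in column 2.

Take the compensation level at the base of the deeper column (depth z_c below the surface of column 1) and equate Σ ρ_i t_i down to z_c; mantle fills any gap and the z_c terms cancel.
Column 1: 1.14×2.21 + 14.2×2.72 + 21.6×3.01 + (z_c − 36.94)×3.27
Column 2: 2.06×0 + 6.34×2.72 + x×3.03 + (z_c − 2.06 − 6.34 − x)×3.27
The z_c×3.27 term appears on both sides and cancels. Collect the known terms of each column as K = Σ(ρt)_known − 3.27 × (depth of known layers): K_1 = 106.1594 − 3.27×36.94 = −14.6344; K_2 = 17.2448 − 3.27×(2.06 + 6.34) = −10.2232.
Balance: K_1 = K_2 − x×(3.27 − 3.03), so x = (K_2 − K_1)/(3.27 − 3.03) = 4.4112/0.24 = 18.4 km.

18.4 km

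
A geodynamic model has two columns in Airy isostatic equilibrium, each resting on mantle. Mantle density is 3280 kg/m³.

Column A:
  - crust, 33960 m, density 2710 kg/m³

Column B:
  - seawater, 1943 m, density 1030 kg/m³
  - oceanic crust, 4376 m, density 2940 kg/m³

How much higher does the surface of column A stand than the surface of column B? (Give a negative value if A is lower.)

For any compensation level in the mantle, the mantle terms cancel and isostasy reduces to e = (Σt_A − Σt_B) − (Σ(ρt)_A − Σ(ρt)_B) / ρ_m.
Σt_A = 33960 m; Σt_B = 6319 m; Σ(ρt)_A = 92031600; Σ(ρt)_B = 14866730 (in m·kg/m³).
e = (33960 − 6319) − (92031600 − 14866730) / 3280 = 4120 m.

4120 m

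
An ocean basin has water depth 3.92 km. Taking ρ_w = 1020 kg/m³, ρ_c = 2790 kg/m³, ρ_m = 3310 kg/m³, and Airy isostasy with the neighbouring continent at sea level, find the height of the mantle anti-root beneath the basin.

13.3 km

Balancing pressure at the compensation depth: replacing crust with seawater at the top is compensated by replacing crust with mantle at the base: d (ρ_c − ρ_w) = a (ρ_m − ρ_c).
a = d (ρ_c − ρ_w)/(ρ_m − ρ_c) = 3.92 km × 1770/520 = 13.3 km.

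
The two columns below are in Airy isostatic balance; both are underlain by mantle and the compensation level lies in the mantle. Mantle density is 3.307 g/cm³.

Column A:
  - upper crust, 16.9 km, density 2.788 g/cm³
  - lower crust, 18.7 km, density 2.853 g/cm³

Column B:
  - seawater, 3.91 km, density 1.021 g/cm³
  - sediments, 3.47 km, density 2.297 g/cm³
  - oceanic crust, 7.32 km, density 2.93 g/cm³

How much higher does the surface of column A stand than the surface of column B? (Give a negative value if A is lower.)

For any compensation level in the mantle, the mantle terms cancel and isostasy reduces to e = (Σt_A − Σt_B) − (Σ(ρt)_A − Σ(ρt)_B) / ρ_m.
Σt_A = 35.6 km; Σt_B = 14.7 km; Σ(ρt)_A = 100.4683; Σ(ρt)_B = 33.4103 (in km·g/cm³).
e = (35.6 − 14.7) − (100.4683 − 33.4103) / 3.307 = 0.622 km.

0.622 km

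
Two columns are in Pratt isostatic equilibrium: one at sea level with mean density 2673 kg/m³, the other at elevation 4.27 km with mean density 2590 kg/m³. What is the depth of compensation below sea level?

ρ_ref D = ρ (D + h) → D (ρ_ref − ρ) = ρ h.
D = ρ h/(ρ_ref − ρ) = 2590 × 4.27 km/(2673 − 2590) = 133 km.

133 km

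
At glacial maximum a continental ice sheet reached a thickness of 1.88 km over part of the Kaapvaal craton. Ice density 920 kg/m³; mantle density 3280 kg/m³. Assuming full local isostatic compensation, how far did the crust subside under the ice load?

0.527 km

For local isostatic compensation: the ice load ρ_ice t is balanced by mantle displaced below, ρ_m s.
s = t ρ_ice / ρ_m = 1.88 km × 920/3280 = 0.527 km.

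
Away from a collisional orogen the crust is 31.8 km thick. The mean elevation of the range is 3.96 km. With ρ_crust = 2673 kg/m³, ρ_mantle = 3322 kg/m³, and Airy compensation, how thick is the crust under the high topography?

52.1 km

Root depth r = h ρ_c / (ρ_m − ρ_c) = 3.96 km × 2673 / 649 = 16.31 km.
Total thickness = T + h + r = 31.8 km + 3.96 km + 16.31 km = 52.1 km.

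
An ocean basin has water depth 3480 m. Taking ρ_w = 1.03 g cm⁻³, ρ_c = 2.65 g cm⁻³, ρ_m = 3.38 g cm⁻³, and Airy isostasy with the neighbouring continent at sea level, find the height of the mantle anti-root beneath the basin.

Balancing pressure at the compensation depth: replacing crust with seawater at the top is compensated by replacing crust with mantle at the base: d (ρ_c − ρ_w) = a (ρ_m − ρ_c).
a = d (ρ_c − ρ_w)/(ρ_m − ρ_c) = 3480 m × 1.62/0.73 = 7720 m.

7720 m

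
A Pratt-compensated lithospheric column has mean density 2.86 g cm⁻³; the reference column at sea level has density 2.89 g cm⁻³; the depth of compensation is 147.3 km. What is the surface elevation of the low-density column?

ρ_ref D = ρ (D + h) → h = D (ρ_ref − ρ)/ρ.
h = 147.3 km × (2.89 − 2.86)/2.86 = 1.55 km.

1.55 km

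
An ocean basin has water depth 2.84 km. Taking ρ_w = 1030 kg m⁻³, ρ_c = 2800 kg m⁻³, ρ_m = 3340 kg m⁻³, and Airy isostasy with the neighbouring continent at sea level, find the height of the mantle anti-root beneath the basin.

By Archimedes' principle applied to the lithosphere: replacing crust with seawater at the top is compensated by replacing crust with mantle at the base: d (ρ_c − ρ_w) = a (ρ_m − ρ_c).
a = d (ρ_c − ρ_w)/(ρ_m − ρ_c) = 2.84 km × 1770/540 = 9.31 km.

9.31 km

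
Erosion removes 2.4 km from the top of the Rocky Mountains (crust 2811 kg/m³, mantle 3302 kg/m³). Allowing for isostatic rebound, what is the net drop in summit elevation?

Rebound u = e ρ_c/ρ_m = 2.4 km × 2811/3302 = 2.043 km.
Net surface drop = e − u = 2.4 km − 2.043 km = e (ρ_m − ρ_c)/ρ_m = 0.357 km.

0.357 km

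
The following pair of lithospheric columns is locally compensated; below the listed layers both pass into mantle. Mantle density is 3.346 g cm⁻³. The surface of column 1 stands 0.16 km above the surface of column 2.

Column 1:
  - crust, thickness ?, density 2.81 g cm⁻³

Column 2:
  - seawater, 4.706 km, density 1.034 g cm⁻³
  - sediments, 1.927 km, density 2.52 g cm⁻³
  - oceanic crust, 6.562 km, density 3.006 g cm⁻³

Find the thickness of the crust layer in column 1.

28.4 km

Take the compensation level at the base of the deeper column (depth z_c below the surface of column 1) and equate Σ ρ_i t_i down to z_c; mantle fills any gap and the z_c terms cancel.
Column 1: x×2.81 + (z_c − 0 − x)×3.346
Column 2: 0.16×0 + 4.706×1.034 + 1.927×2.52 + 6.562×3.006 + (z_c − 0.16 − 13.195)×3.346
The z_c×3.346 term appears on both sides and cancels. Collect the known terms of each column as K = Σ(ρt)_known − 3.346 × (depth of known layers): K_1 = 0 − 3.346×0 = 0; K_2 = 29.447416 − 3.346×(0.16 + 13.195) = −15.238414.
Balance: K_1 − x×(3.346 − 2.81) = K_2, so x = (K_1 − K_2)/(3.346 − 2.81) = 15.2384/0.536 = 28.4 km.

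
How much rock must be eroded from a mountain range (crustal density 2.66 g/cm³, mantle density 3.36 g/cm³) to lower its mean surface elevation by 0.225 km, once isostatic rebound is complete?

1.08 km

Net drop Δ = e − u = e − e ρ_c/ρ_m = e (ρ_m − ρ_c)/ρ_m.
e = Δ ρ_m/(ρ_m − ρ_c) = 0.225 km × 3.36/0.7 = 1.08 km.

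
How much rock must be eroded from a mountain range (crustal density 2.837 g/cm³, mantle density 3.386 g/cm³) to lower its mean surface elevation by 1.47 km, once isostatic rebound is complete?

9.07 km

Net drop Δ = e − u = e − e ρ_c/ρ_m = e (ρ_m − ρ_c)/ρ_m.
e = Δ ρ_m/(ρ_m − ρ_c) = 1.47 km × 3.386/0.549 = 9.07 km.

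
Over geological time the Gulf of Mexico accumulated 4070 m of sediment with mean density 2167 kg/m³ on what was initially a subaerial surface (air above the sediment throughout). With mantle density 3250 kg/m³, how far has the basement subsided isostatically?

Subaerial load: s = t ρ_sed / ρ_m = 4070 m × 2167/3250 = 2710 m.

2710 m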